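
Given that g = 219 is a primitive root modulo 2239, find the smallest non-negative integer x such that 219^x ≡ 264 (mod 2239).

1781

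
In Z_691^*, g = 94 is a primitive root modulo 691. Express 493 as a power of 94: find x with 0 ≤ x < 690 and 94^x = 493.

Baby-step giant-step with m = ceil(sqrt(690)) = 27.
Baby table (94^j mod 691 for j=0..26):
  0:1  1:94  2:544  3:2  4:188  5:397  6:4  7:376
  8:103  9:8  10:61  11:206  12:16  13:122  14:412  15:32
  16:244  17:133  18:64  19:488  20:266  21:128  22:285  23:532
  24:256  25:570  26:373
Giant step factor: 94^(-27) ≡ 525 (mod 691).
Scan 493·525^i mod 691 for i = 0, 1, …:
  i=0: 493   i=1: 391   i=2: 48   i=3: 324
  i=4: 114   i=5: 424   i=6: 98   i=7: 316
  i=8: 60   i=9: 405   i=10: 488
Match at i=10, j=19: x = 10·27 + 19 = 289.

289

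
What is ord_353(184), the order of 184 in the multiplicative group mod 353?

The order of 184 must divide p − 1 = 352 = 2^5 · 11.
Divisors: 1, 2, 4, 8, 11, 16, 22, 32, 44, 88, 176, 352.
Check each in increasing order: 184^1 ≡ 184;  184^2 ≡ 321;  184^4 ≡ 318;  184^8 ≡ 166;  184^11 ≡ 49;  184^16 ≡ 22;  184^22 ≡ 283;  184^32 ≡ 131;  184^44 ≡ 311;  184^88 ≡ 352;  184^176 ≡ 1.
Smallest exponent giving 1 is 176.

176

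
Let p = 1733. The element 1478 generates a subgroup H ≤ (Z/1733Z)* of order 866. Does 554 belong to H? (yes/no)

no

554 ∈ ⟨1478⟩ iff 554^866 ≡ 1 (mod 1733), since |⟨1478⟩| = 866.
554^866 mod 1733 = 1732.
Since 1732 ≠ 1, 554 does not lie in the subgroup.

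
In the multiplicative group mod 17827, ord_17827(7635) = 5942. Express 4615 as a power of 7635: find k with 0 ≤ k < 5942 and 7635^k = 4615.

Baby-step giant-step with m = ceil(sqrt(5942)) = 78.
Baby table (7635^j mod 17827 for j=0..77):
  0:1  1:7635  2:16762  3:15664  4:11124  5:3912  6:7895  7:5238
  8:6169  9:1381  10:8178  11:8876  12:7833  13:13197  14:891  15:10698
  16:13743  17:15910  18:17499  19:9327  20:10607  21:14211  22:5863  23:408
  24:13182  25:11155  26:8846  27:10534  28:9493  29:12300  30:15691  31:3345
  32:10811  33:2975  34:2527  35:4831  36:622  37:6988  38:14996  39:9466
  40:2252  41:8792  42:8265  43:13522  44:4313  45:3286  46:6021  47:12329
  48:5355  49:8114  50:1565  51:4685  52:9013  53:2035  54:9908  55:7619
  56:1564  57:14877  58:10078  59:4198  60:16611  61:3707  62:11496  63:9639
  64:3909  65:2817  66:8433  67:12658  68:3663  69:14269  70:3018  71:9946
  72:12517  73:14575  74:3991  75:4942  76:10238  77:13562
Giant step factor: 7635^(-78) ≡ 7231 (mod 17827).
Scan 4615·7231^i mod 17827 for i = 0, 1, …:
  i=0: 4615   i=1: 16748   i=2: 5977   i=3: 7039
  i=4: 2924   i=5: 622
Match at i=5, j=36: k = 5·78 + 36 = 426.

426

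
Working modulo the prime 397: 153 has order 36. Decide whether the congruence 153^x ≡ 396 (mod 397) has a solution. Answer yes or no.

396 ∈ ⟨153⟩ iff 396^36 ≡ 1 (mod 397), since |⟨153⟩| = 36.
396^36 mod 397 = 1.
Since 1 = 1, 396 lies in the subgroup.

yes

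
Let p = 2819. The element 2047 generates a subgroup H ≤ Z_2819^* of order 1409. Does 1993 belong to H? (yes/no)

no

1993 ∈ ⟨2047⟩ iff 1993^1409 ≡ 1 (mod 2819), since |⟨2047⟩| = 1409.
1993^1409 mod 2819 = 2818.
Since 2818 ≠ 1, 1993 does not lie in the subgroup.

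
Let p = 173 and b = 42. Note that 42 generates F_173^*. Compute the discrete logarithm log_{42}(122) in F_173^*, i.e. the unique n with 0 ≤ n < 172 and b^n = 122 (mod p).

98

Baby-step giant-step with m = ceil(sqrt(172)) = 14.
Baby table (42^j mod 173 for j=0..13):
  0:1  1:42  2:34  3:44  4:118  5:112  6:33  7:2
  8:84  9:68  10:88  11:63  12:51  13:66
Giant step factor: 42^(-14) ≡ 130 (mod 173).
Scan 122·130^i mod 173 for i = 0, 1, …:
  i=0: 122   i=1: 117   i=2: 159   i=3: 83
  i=4: 64   i=5: 16   i=6: 4   i=7: 1
Match at i=7, j=0: n = 7·14 + 0 = 98.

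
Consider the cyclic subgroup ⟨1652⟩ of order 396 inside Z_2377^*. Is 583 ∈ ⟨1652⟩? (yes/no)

no

583 ∈ ⟨1652⟩ iff 583^396 ≡ 1 (mod 2377), since |⟨1652⟩| = 396.
583^396 mod 2377 = 722.
Since 722 ≠ 1, 583 does not lie in the subgroup.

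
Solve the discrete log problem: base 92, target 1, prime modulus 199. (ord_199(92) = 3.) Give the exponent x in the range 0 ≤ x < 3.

Successive powers of 92 modulo 199:
  92^0=1
So 92^0 ≡ 1 (mod 199), giving x = 0.

0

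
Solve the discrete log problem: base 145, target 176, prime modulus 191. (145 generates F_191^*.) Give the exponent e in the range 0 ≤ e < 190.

97

Baby-step giant-step with m = ceil(sqrt(190)) = 14.
Baby table (145^j mod 191 for j=0..13):
  0:1  1:145  2:15  3:74  4:34  5:155  6:128  7:33
  8:10  9:113  10:150  11:167  12:149  13:22
Giant step factor: 145^(-14) ≡ 67 (mod 191).
Scan 176·67^i mod 191 for i = 0, 1, …:
  i=0: 176   i=1: 141   i=2: 88   i=3: 166
  i=4: 44   i=5: 83   i=6: 22
Match at i=6, j=13: e = 6·14 + 13 = 97.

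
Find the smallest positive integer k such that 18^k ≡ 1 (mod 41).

The order of 18 must divide p − 1 = 40 = 2^3 · 5.
Divisors: 1, 2, 4, 5, 8, 10, 20, 40.
Check each in increasing order: 18^1 ≡ 18;  18^2 ≡ 37;  18^4 ≡ 16;  18^5 ≡ 1.
Smallest exponent giving 1 is 5.

5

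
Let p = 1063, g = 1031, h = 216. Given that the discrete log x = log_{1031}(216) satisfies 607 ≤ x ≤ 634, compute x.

Compute 1031^607 mod 1063 = 901, then multiply by 1031 repeatedly:
  1031^607=901  1031^608=932  1031^609=1003  1031^610=857  1031^611=214
  1031^612=593  1031^613=158  1031^614=259  1031^615=216
Found 216 at exponent 615.

615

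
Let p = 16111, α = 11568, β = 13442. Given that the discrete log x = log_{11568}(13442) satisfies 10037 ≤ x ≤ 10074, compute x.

10071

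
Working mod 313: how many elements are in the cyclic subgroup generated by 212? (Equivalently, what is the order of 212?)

312

The order of 212 must divide p − 1 = 312 = 2^3 · 3 · 13.
Divisors: 1, 2, 3, 4, 6, 8, 12, 13, 24, 26, 39, 52, 78, 104, 156, 312.
Check each in increasing order: 212^1 ≡ 212;  212^2 ≡ 185;  212^3 ≡ 95;  212^4 ≡ 108;  212^6 ≡ 261;  212^8 ≡ 83;  212^12 ≡ 200;  212^13 ≡ 145;  212^24 ≡ 249;  212^26 ≡ 54;  212^39 ≡ 5;  212^52 ≡ 99;  212^78 ≡ 25;  212^104 ≡ 98;  212^156 ≡ 312;  212^312 ≡ 1.
Smallest exponent giving 1 is 312.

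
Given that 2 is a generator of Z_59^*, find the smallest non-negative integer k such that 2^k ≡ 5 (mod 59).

6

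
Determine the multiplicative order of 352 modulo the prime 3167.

The order of 352 must divide p − 1 = 3166 = 2 · 1583.
Divisors: 1, 2, 1583, 3166.
Check each in increasing order: 352^1 ≡ 352;  352^2 ≡ 391;  352^1583 ≡ 1.
Smallest exponent giving 1 is 1583.

1583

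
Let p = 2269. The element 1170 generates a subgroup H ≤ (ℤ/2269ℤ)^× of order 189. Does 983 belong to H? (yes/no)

no

983 ∈ ⟨1170⟩ iff 983^189 ≡ 1 (mod 2269), since |⟨1170⟩| = 189.
983^189 mod 2269 = 1160.
Since 1160 ≠ 1, 983 does not lie in the subgroup.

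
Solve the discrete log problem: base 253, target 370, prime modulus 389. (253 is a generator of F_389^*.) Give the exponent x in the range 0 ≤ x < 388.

208

Baby-step giant-step with m = ceil(sqrt(388)) = 20.
Baby table (253^j mod 389 for j=0..19):
  0:1  1:253  2:213  3:207  4:245  5:134  6:59  7:145
  8:119  9:154  10:62  11:126  12:369  13:386  14:19  15:139
  16:157  17:43  18:376  19:212
Giant step factor: 253^(-20) ≡ 93 (mod 389).
Scan 370·93^i mod 389 for i = 0, 1, …:
  i=0: 370   i=1: 178   i=2: 216   i=3: 249
  i=4: 206   i=5: 97   i=6: 74   i=7: 269
  i=8: 121   i=9: 361   i=10: 119
Match at i=10, j=8: x = 10·20 + 8 = 208.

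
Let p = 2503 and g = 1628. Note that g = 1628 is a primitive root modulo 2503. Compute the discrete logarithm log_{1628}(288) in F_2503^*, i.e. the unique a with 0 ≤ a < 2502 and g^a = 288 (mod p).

1424

Baby-step giant-step with m = ceil(sqrt(2502)) = 51.
Baby table (1628^j mod 2503 for j=0..50):
  0:1  1:1628  2:2210  3:1069  4:747  5:2161  6:1393  7:86
  8:2343  9:2335  10:1826  11:1667  12:624  13:2157  14:2390  15:1258
  16:570  17:1850  18:691  19:1101  20:280  21:294  22:559  23:1463
  24:1411  25:1857  26:2075  27:1553  28:254  29:517  30:668  31:1202
  32:2013  33:737  34:899  35:1820  36:1911  37:2382  38:749  39:411
  40:807  41:2224  42:1334  43:1651  44:2109  45:1839  46:304  47:1821
  48:1036  49:2089  50:1818
Giant step factor: 1628^(-51) ≡ 348 (mod 2503).
Scan 288·348^i mod 2503 for i = 0, 1, …:
  i=0: 288   i=1: 104   i=2: 1150   i=3: 2223
  i=4: 177   i=5: 1524   i=6: 2219   i=7: 1288
  i=8: 187   i=9: 2501     …   i=26: 1192
  i=27: 1821
Match at i=27, j=47: a = 27·51 + 47 = 1424.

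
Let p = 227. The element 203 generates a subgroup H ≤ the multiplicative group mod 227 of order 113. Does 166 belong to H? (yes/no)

yes

166 ∈ ⟨203⟩ iff 166^113 ≡ 1 (mod 227), since |⟨203⟩| = 113.
166^113 mod 227 = 1.
Since 1 = 1, 166 lies in the subgroup.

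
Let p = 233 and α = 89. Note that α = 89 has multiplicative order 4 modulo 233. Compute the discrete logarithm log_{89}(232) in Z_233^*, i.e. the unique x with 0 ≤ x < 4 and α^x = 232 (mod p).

Successive powers of 89 modulo 233:
  89^0=1  89^1=89  89^2=232
So 89^2 ≡ 232 (mod 233), giving x = 2.

2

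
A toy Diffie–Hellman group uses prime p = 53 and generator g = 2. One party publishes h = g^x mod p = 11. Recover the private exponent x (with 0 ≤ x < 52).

6

Successive powers of 2 modulo 53:
  2^0=1  2^1=2  2^2=4  2^3=8  2^4=16  2^5=32
  2^6=11
So 2^6 ≡ 11 (mod 53), giving x = 6.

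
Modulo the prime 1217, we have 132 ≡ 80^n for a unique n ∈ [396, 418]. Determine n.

412

Compute 80^396 mod 1217 = 689, then multiply by 80 repeatedly:
  80^396=689  80^397=355  80^398=409  80^399=1078  80^400=1050
  80^401=27  80^402=943  80^403=1203  80^404=97  80^405=458
  80^406=130  80^407=664  80^408=789  80^409=1053  80^410=267
  80^411=671  80^412=132
Found 132 at exponent 412.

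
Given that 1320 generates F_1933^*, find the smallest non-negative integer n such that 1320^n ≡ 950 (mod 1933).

Baby-step giant-step with m = ceil(sqrt(1932)) = 44.
Baby table (1320^j mod 1933 for j=0..43):
  0:1  1:1320  2:767  3:1481  4:657  5:1256  6:1339  7:718
  8:590  9:1734  10:208  11:74  12:1030  13:701  14:1346  15:293
  16:160  17:503  18:941  19:1134  20:738  21:1861  22:1610  23:833
  24:1616  25:1021  26:419  27:242  28:495  29:46  30:797  31:488
  32:471  33:1227  34:1719  35:1671  36:167  37:78  38:511  39:1836
  40:1471  41:988  42:1318  43:60
Giant step factor: 1320^(-44) ≡ 620 (mod 1933).
Scan 950·620^i mod 1933 for i = 0, 1, …:
  i=0: 950   i=1: 1368   i=2: 1506   i=3: 81
  i=4: 1895   i=5: 1569   i=6: 481   i=7: 538
  i=8: 1084   i=9: 1329     …   i=18: 1906
  i=19: 657
Match at i=19, j=4: n = 19·44 + 4 = 840.

840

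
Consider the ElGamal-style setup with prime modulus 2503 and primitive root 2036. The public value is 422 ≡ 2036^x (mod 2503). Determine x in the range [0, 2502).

637

Baby-step giant-step with m = ceil(sqrt(2502)) = 51.
Baby table (2036^j mod 2503 for j=0..50):
  0:1  1:2036  2:328  3:2010  4:2458  5:991  6:258  7:2161
  8:2025  9:459  10:905  11:372  12:1486  13:1872  14:1826  15:781
  16:711  17:862  18:429  19:2400  20:544  21:1258  22:719  23:2132
  24:550  25:959  26:184  27:1677  28:280  29:1899  30:1732  31:2128
  32:2418  33:2150  34:2156  35:1857  36:1322  37:867  38:597  39:1537
  40:582  41:1033  42:668  43:919  44:1343  45:1072  46:2479  47:1196
  48:2140  49:1820  50:1080
Giant step factor: 2036^(-51) ≡ 910 (mod 2503).
Scan 422·910^i mod 2503 for i = 0, 1, …:
  i=0: 422   i=1: 1061   i=2: 1855   i=3: 1028
  i=4: 1861   i=5: 1482   i=6: 2006   i=7: 773
  i=8: 87   i=9: 1577   i=10: 851   i=11: 983
  i=12: 959
Match at i=12, j=25: x = 12·51 + 25 = 637.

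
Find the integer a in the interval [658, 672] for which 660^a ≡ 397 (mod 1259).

661

Compute 660^658 mod 1259 = 232, then multiply by 660 repeatedly:
  660^658=232  660^659=781  660^660=529  660^661=397
Found 397 at exponent 661.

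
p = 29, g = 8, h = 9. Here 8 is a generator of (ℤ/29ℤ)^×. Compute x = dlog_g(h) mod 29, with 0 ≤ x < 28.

Successive powers of 8 modulo 29:
  8^0=1  8^1=8  8^2=6  8^3=19  8^4=7  8^5=27
  8^6=13  8^7=17  8^8=20  8^9=15  8^10=4  8^11=3
  8^12=24  8^13=18  8^14=28  8^15=21  8^16=23  8^17=10
  8^18=22  8^19=2  8^20=16  8^21=12  8^22=9
So 8^22 ≡ 9 (mod 29), giving x = 22.

22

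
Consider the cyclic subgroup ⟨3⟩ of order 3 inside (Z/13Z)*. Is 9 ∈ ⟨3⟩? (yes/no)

yes

9 ∈ ⟨3⟩ iff 9^3 ≡ 1 (mod 13), since |⟨3⟩| = 3.
9^3 mod 13 = 1.
Since 1 = 1, 9 lies in the subgroup.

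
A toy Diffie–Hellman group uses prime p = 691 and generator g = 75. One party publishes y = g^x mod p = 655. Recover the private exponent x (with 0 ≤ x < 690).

557

Baby-step giant-step with m = ceil(sqrt(690)) = 27.
Baby table (75^j mod 691 for j=0..26):
  0:1  1:75  2:97  3:365  4:426  5:164  6:553  7:15
  8:434  9:73  10:638  11:171  12:387  13:3  14:225  15:291
  16:404  17:587  18:492  19:277  20:45  21:611  22:219  23:532
  24:513  25:470  26:9
Giant step factor: 75^(-27) ≡ 475 (mod 691).
Scan 655·475^i mod 691 for i = 0, 1, …:
  i=0: 655   i=1: 175   i=2: 205   i=3: 635
  i=4: 349   i=5: 626   i=6: 220   i=7: 159
  i=8: 206   i=9: 419     …   i=19: 282
  i=20: 587
Match at i=20, j=17: x = 20·27 + 17 = 557.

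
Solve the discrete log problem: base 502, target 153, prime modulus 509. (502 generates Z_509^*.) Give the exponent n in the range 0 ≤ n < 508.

Baby-step giant-step with m = ceil(sqrt(508)) = 23.
Baby table (502^j mod 509 for j=0..22):
  0:1  1:502  2:49  3:166  4:365  5:499  6:70  7:19
  8:376  9:422  10:100  11:318  12:319  13:312  14:361  15:18
  16:383  17:373  18:443  19:462  20:329  21:242  22:342
Giant step factor: 502^(-23) ≡ 209 (mod 509).
Scan 153·209^i mod 509 for i = 0, 1, …:
  i=0: 153   i=1: 419   i=2: 23   i=3: 226
  i=4: 406   i=5: 360   i=6: 417   i=7: 114
  i=8: 412   i=9: 87     …   i=19: 339
  i=20: 100
Match at i=20, j=10: n = 20·23 + 10 = 470.

470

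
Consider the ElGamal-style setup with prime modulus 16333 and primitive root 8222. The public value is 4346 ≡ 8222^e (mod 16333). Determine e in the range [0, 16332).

10124

Baby-step giant-step with m = ceil(sqrt(16332)) = 128.
Baby table (8222^j mod 16333 for j=0..127):
  0:1  1:8222  2:15330  3:1499  4:9696  5:15472  6:9380  7:14267
  8:16001  9:14240  10:6336  11:8655  12:14862  13:8191  14:5443  15:16259
  16:12226  17:8890  18:3405  19:1148  20:14715  21:8199  22:5887  23:8235
  24:7885  25:4793  26:12850  27:10856  28:14520  29:5543  30:5476  31:9924
  32:11793  33:9358  34:13046  35:5401  36:13928  37:5353  38:11264  39:4498
  40:4644  41:12747  42:13306  43:3498  44:14476  45:3101  46:609  47:9300
  48:9827  49:14576  50:8651  51:14640  52:12203  53:15780  54:10141  55:15670
  56:4036  57:11669  58:2476  59:6754  60:15521  61:3933  62:14119  63:7787
  64:15687  65:13146  66:10951  67:11626  68:8256  69:884  70:63  71:11663
  72:2143  73:12772  74:6527  75:11089  76:2952  77:506  78:11750  79:15138
  80:7176  81:6276  82:5325  83:9710  84:16249  85:11671  86:2587  87:4748
  88:2186  89:6992  90:12397  91:10214  92:11555  93:12482  94:6765  95:7965
  96:9233  97:14275  98:112  99:6216  100:1995  101:4558  102:7974  103:1566
  104:5248  105:13603  106:11815  107:10579  108:7313  109:5713  110:14911  111:2744
  112:5295  113:8045  114:13673  115:15700  116:5701  117:14245  118:14780  119:3640
  120:6024  121:7672  122:1138  123:14160  124:1896  125:7230  126:9273  127:162
Giant step factor: 8222^(-128) ≡ 15917 (mod 16333).
Scan 4346·15917^i mod 16333 for i = 0, 1, …:
  i=0: 4346   i=1: 5027   i=2: 15725   i=3: 7933
  i=4: 15471   i=5: 15599   i=6: 11350   i=7: 14970
  i=8: 11686   i=9: 5858     …   i=78: 3969
  i=79: 14862
Match at i=79, j=12: e = 79·128 + 12 = 10124.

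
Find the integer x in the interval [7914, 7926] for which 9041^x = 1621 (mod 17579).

Compute 9041^7914 mod 17579 = 6757, then multiply by 9041 repeatedly:
  9041^7914=6757  9041^7915=3012  9041^7916=1621
Found 1621 at exponent 7916.

7916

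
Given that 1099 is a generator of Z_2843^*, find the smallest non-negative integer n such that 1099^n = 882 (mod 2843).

421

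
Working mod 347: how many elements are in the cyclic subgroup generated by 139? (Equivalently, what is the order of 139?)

346

The order of 139 must divide p − 1 = 346 = 2 · 173.
Divisors: 1, 2, 173, 346.
Check each in increasing order: 139^1 ≡ 139;  139^2 ≡ 236;  139^173 ≡ 346;  139^346 ≡ 1.
Smallest exponent giving 1 is 346.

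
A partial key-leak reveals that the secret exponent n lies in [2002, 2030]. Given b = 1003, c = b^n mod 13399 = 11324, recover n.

Compute 1003^2002 mod 13399 = 8610, then multiply by 1003 repeatedly:
  1003^2002=8610  1003^2003=6874  1003^2004=7536  1003^2005=1572  1003^2006=9033
  1003^2007=2375  1003^2008=10502  1003^2009=1892  1003^2010=8417  1003^2011=881
  1003^2012=12708  1003^2013=3675  1003^2014=1300  1003^2015=4197  1003^2016=2305
  1003^2017=7287  1003^2018=6406  1003^2019=7097  1003^2020=3422  1003^2021=2122
  1003^2022=11324
Found 11324 at exponent 2022.

2022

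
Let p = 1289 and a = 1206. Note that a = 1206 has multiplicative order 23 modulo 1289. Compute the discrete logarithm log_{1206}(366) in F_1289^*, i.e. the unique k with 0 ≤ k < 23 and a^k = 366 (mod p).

Successive powers of 1206 modulo 1289:
  1206^0=1  1206^1=1206  1206^2=444  1206^3=529  1206^4=1208  1206^5=278
  1206^6=128  1206^7=977  1206^8=116  1206^9=684  1206^10=1233  1206^11=781
  1206^12=916  1206^13=23  1206^14=669  1206^15=1189  1206^16=566  1206^17=715
  1206^18=1238  1206^19=366
So 1206^19 ≡ 366 (mod 1289), giving k = 19.

19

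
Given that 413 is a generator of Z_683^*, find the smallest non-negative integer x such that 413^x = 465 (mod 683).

Baby-step giant-step with m = ceil(sqrt(682)) = 27.
Baby table (413^j mod 683 for j=0..26):
  0:1  1:413  2:502  3:377  4:660  5:63  6:65  7:208
  8:529  9:600  10:554  11:680  12:127  13:543  14:235  15:69
  16:494  17:488  18:59  19:462  20:249  21:387  22:9  23:302
  24:420  25:661  26:476
Giant step factor: 413^(-27) ≡ 630 (mod 683).
Scan 465·630^i mod 683 for i = 0, 1, …:
  i=0: 465   i=1: 626   i=2: 289   i=3: 392
  i=4: 397   i=5: 132   i=6: 517   i=7: 602
  i=8: 195   i=9: 593     …   i=20: 460
  i=21: 208
Match at i=21, j=7: x = 21·27 + 7 = 574.

574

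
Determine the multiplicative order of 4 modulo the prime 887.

443

The order of 4 must divide p − 1 = 886 = 2 · 443.
Divisors: 1, 2, 443, 886.
Check each in increasing order: 4^1 ≡ 4;  4^2 ≡ 16;  4^443 ≡ 1.
Smallest exponent giving 1 is 443.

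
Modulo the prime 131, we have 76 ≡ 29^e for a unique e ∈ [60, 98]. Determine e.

67

Compute 29^60 mod 131 = 99, then multiply by 29 repeatedly:
  29^60=99  29^61=120  29^62=74  29^63=50  29^64=9
  29^65=130  29^66=102  29^67=76
Found 76 at exponent 67.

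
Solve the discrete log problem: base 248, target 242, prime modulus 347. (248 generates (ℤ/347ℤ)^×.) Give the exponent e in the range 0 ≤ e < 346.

307

Baby-step giant-step with m = ceil(sqrt(346)) = 19.
Baby table (248^j mod 347 for j=0..18):
  0:1  1:248  2:85  3:260  4:285  5:239  6:282  7:189
  8:27  9:103  10:213  11:80  12:61  13:207  14:327  15:245
  16:35  17:5  18:199
Giant step factor: 248^(-19) ≡ 218 (mod 347).
Scan 242·218^i mod 347 for i = 0, 1, …:
  i=0: 242   i=1: 12   i=2: 187   i=3: 167
  i=4: 318   i=5: 271   i=6: 88   i=7: 99
  i=8: 68   i=9: 250     …   i=15: 154
  i=16: 260
Match at i=16, j=3: e = 16·19 + 3 = 307.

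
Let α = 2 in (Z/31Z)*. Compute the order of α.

The order of 2 must divide p − 1 = 30 = 2 · 3 · 5.
Divisors: 1, 2, 3, 5, 6, 10, 15, 30.
Check each in increasing order: 2^1 ≡ 2;  2^2 ≡ 4;  2^3 ≡ 8;  2^5 ≡ 1.
Smallest exponent giving 1 is 5.

5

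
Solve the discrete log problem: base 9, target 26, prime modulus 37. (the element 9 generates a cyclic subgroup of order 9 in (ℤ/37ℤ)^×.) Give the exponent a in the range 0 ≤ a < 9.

3

Successive powers of 9 modulo 37:
  9^0=1  9^1=9  9^2=7  9^3=26
So 9^3 ≡ 26 (mod 37), giving a = 3.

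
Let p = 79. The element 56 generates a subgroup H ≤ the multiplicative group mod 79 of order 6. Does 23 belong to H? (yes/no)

yes

⟨56⟩ has order 6; its elements mod 79 are {1, 23, 24, 55, 56, 78}.
23 is in this set.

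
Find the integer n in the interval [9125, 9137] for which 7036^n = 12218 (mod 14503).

Compute 7036^9125 mod 14503 = 14049, then multiply by 7036 repeatedly:
  7036^9125=14049  7036^9126=10819  7036^9127=10740  7036^9128=6010  7036^9129=10115
  7036^9130=2919  7036^9131=1836  7036^9132=10426  7036^9133=1162  7036^9134=10643
  7036^9135=5159  7036^9136=12218
Found 12218 at exponent 9136.

9136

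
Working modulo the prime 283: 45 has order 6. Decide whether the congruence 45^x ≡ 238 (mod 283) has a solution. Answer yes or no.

⟨45⟩ has order 6; its elements mod 283 are {1, 44, 45, 238, 239, 282}.
238 is in this set.

yes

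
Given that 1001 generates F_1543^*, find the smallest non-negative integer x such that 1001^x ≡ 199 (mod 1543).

1494

Baby-step giant-step with m = ceil(sqrt(1542)) = 40.
Baby table (1001^j mod 1543 for j=0..39):
  0:1  1:1001  2:594  3:539  4:1032  5:765  6:437  7:768
  8:354  9:1007  10:428  11:1017  12:1180  13:785  14:398  15:304
  16:333  17:45  18:298  19:499  20:1110  21:150  22:479  23:1149
  24:614  25:500  26:568  27:744  28:1018  29:638  30:1379  31:937
  32:1336  33:1098  34:482  35:1066  36:853  37:574  38:578  39:1496
Giant step factor: 1001^(-40) ≡ 1011 (mod 1543).
Scan 199·1011^i mod 1543 for i = 0, 1, …:
  i=0: 199   i=1: 599   i=2: 733   i=3: 423
  i=4: 242   i=5: 868   i=6: 1124   i=7: 716
  i=8: 209   i=9: 1451     …   i=36: 1142
  i=37: 398
Match at i=37, j=14: x = 37·40 + 14 = 1494.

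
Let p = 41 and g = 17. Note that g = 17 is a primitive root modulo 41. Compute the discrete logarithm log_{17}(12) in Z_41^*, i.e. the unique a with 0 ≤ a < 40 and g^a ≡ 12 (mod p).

19

Successive powers of 17 modulo 41:
  17^0=1  17^1=17  17^2=2  17^3=34  17^4=4  17^5=27
  17^6=8  17^7=13  17^8=16  17^9=26  17^10=32  17^11=11
  17^12=23  17^13=22  17^14=5  17^15=3  17^16=10  17^17=6
  17^18=20  17^19=12
So 17^19 ≡ 12 (mod 41), giving a = 19.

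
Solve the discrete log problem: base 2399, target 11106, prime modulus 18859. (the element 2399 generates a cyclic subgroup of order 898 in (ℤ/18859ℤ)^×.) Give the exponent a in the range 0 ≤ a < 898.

691

Baby-step giant-step with m = ceil(sqrt(898)) = 30.
Baby table (2399^j mod 18859 for j=0..29):
  0:1  1:2399  2:3206  3:15581  4:281  5:14054  6:14513  7:2973
  8:3525  9:7643  10:4609  11:5617  12:9857  13:16616  14:12717  15:13080
  16:16403  17:10923  18:9126  19:16834  20:7647  21:14205  22:18441  23:15604
  24:17740  25:12356  26:14555  27:9436  28:6164  29:1980
Giant step factor: 2399^(-30) ≡ 4214 (mod 18859).
Scan 11106·4214^i mod 18859 for i = 0, 1, …:
  i=0: 11106   i=1: 11505   i=2: 14440   i=3: 11026
  i=4: 13847   i=5: 1512   i=6: 16085   i=7: 2944
  i=8: 15653   i=9: 11819     …   i=22: 11256
  i=23: 2399
Match at i=23, j=1: a = 23·30 + 1 = 691.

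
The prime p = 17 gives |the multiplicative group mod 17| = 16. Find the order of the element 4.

4

The order of 4 must divide p − 1 = 16 = 2^4.
Divisors: 1, 2, 4, 8, 16.
Check each in increasing order: 4^1 ≡ 4;  4^2 ≡ 16;  4^4 ≡ 1.
Smallest exponent giving 1 is 4.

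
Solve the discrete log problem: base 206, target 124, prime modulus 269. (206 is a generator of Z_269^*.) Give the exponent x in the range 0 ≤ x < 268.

Baby-step giant-step with m = ceil(sqrt(268)) = 17.
Baby table (206^j mod 269 for j=0..16):
  0:1  1:206  2:203  3:123  4:52  5:221  6:65  7:209
  8:14  9:194  10:152  11:108  12:190  13:135  14:103  15:236
  16:196
Giant step factor: 206^(-17) ≡ 238 (mod 269).
Scan 124·238^i mod 269 for i = 0, 1, …:
  i=0: 124   i=1: 191   i=2: 266   i=3: 93
  i=4: 76   i=5: 65
Match at i=5, j=6: x = 5·17 + 6 = 91.

91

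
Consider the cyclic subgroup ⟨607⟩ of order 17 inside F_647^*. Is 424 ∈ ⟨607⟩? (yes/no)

no

⟨607⟩ has order 17; its elements mod 647 are {1, 43, 53, 67, 218, 221, 293, 300, 306, 316, 338, 372, 445, 468, 555, 573, 607}.
424 is not in this set.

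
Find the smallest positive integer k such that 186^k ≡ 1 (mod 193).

The order of 186 must divide p − 1 = 192 = 2^6 · 3.
Divisors: 1, 2, 3, 4, 6, 8, 12, 16, 24, 32, 48, 64, 96, 192.
Check each in increasing order: 186^1 ≡ 186;  186^2 ≡ 49;  186^3 ≡ 43;  186^4 ≡ 85;  186^6 ≡ 112;  186^8 ≡ 84;  186^12 ≡ 192;  186^16 ≡ 108;  186^24 ≡ 1.
Smallest exponent giving 1 is 24.

24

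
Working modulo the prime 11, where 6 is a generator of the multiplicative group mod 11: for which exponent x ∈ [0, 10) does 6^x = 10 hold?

5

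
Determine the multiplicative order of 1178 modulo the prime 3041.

3040

The order of 1178 must divide p − 1 = 3040 = 2^5 · 5 · 19.
Divisors: 1, 2, 4, 5, 8, 10, 16, 19, 20, 32, 38, 40, 76, 80, 95, 152, 160, 190, 304, 380, 608, 760, 1520, 3040.
Check each in increasing order: 1178^1 ≡ 1178;  1178^2 ≡ 988;  1178^4 ≡ 3024;  1178^5 ≡ 1261;  1178^8 ≡ 289;  1178^10 ≡ 2719;  1178^16 ≡ 1414;  1178^19 ≡ 2685;  1178^20 ≡ 290;  1178^32 ≡ 1459;  1178^38 ≡ 2055;  1178^40 ≡ 1993;  1178^76 ≡ 2117;  1178^80 ≡ 503;  1178^95 ≡ 516;  1178^152 ≡ 2296;  1178^160 ≡ 606;  1178^190 ≡ 1689;  1178^304 ≡ 1563;  1178^380 ≡ 263;  1178^608 ≡ 1046;  1178^760 ≡ 2267;  1178^1520 ≡ 3040;  1178^3040 ≡ 1.
Smallest exponent giving 1 is 3040.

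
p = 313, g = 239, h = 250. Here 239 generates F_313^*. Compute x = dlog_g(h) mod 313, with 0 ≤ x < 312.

239

Baby-step giant-step with m = ceil(sqrt(312)) = 18.
Baby table (239^j mod 313 for j=0..17):
  0:1  1:239  2:155  3:111  4:237  5:303  6:114  7:15
  8:142  9:134  10:100  11:112  12:163  13:145  14:225  15:252
  16:132  17:248
Giant step factor: 239^(-18) ≡ 49 (mod 313).
Scan 250·49^i mod 313 for i = 0, 1, …:
  i=0: 250   i=1: 43   i=2: 229   i=3: 266
  i=4: 201   i=5: 146   i=6: 268   i=7: 299
  i=8: 253   i=9: 190   i=10: 233   i=11: 149
  i=12: 102   i=13: 303
Match at i=13, j=5: x = 13·18 + 5 = 239.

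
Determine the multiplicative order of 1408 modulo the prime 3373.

843

The order of 1408 must divide p − 1 = 3372 = 2^2 · 3 · 281.
Divisors: 1, 2, 3, 4, 6, 12, 281, 562, 843, 1124, 1686, 3372.
Check each in increasing order: 1408^1 ≡ 1408;  1408^2 ≡ 2513;  1408^3 ≡ 27;  1408^4 ≡ 913;  1408^6 ≡ 729;  1408^12 ≡ 1880;  1408^281 ≡ 654;  1408^562 ≡ 2718;  1408^843 ≡ 1.
Smallest exponent giving 1 is 843.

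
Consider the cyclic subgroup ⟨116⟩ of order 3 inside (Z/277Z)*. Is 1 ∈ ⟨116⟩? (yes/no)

1 ∈ ⟨116⟩ iff 1^3 ≡ 1 (mod 277), since |⟨116⟩| = 3.
1^3 mod 277 = 1.
Since 1 = 1, 1 lies in the subgroup.

yes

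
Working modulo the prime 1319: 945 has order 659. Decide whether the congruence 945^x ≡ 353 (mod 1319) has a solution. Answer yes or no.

353 ∈ ⟨945⟩ iff 353^659 ≡ 1 (mod 1319), since |⟨945⟩| = 659.
353^659 mod 1319 = 1.
Since 1 = 1, 353 lies in the subgroup.

yes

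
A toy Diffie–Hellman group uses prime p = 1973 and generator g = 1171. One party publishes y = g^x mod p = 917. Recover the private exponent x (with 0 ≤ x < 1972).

Baby-step giant-step with m = ceil(sqrt(1972)) = 45.
Baby table (1171^j mod 1973 for j=0..44):
  0:1  1:1171  2:6  3:1107  4:36  5:723  6:216  7:392
  8:1296  9:379  10:1857  11:301  12:1277  13:1806  14:1743  15:971
  16:593  17:1880  18:1585  19:1415  20:1618  21:598  22:1816  23:1615
  24:1031  25:1798  26:267  27:923  28:1602  29:1592  30:1720  31:1660
  32:455  33:95  34:757  35:570  36:596  37:1447  38:1603  39:790
  40:1726  41:794  42:491  43:818  44:973
Giant step factor: 1171^(-45) ≡ 765 (mod 1973).
Scan 917·765^i mod 1973 for i = 0, 1, …:
  i=0: 917   i=1: 1090   i=2: 1244   i=3: 674
  i=4: 657   i=5: 1463   i=6: 504   i=7: 825
  i=8: 1738   i=9: 1741     …   i=35: 1614
  i=36: 1585
Match at i=36, j=18: x = 36·45 + 18 = 1638.

1638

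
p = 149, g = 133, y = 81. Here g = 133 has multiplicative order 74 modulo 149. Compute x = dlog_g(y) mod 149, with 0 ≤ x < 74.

Baby-step giant-step with m = ceil(sqrt(74)) = 9.
Baby table (133^j mod 149 for j=0..8):
  0:1  1:133  2:107  3:76  4:125  5:86  6:114  7:113
  8:129
Giant step factor: 133^(-9) ≡ 61 (mod 149).
Scan 81·61^i mod 149 for i = 0, 1, …:
  i=0: 81   i=1: 24   i=2: 123   i=3: 53
  i=4: 104   i=5: 86
Match at i=5, j=5: x = 5·9 + 5 = 50.

50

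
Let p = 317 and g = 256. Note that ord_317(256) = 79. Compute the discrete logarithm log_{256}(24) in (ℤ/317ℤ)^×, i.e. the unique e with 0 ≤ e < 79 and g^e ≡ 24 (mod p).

Baby-step giant-step with m = ceil(sqrt(79)) = 9.
Baby table (256^j mod 317 for j=0..8):
  0:1  1:256  2:234  3:308  4:232  5:113  6:81  7:131
  8:251
Giant step factor: 256^(-9) ≡ 10 (mod 317).
Scan 24·10^i mod 317 for i = 0, 1, …:
  i=0: 24   i=1: 240   i=2: 181   i=3: 225
  i=4: 31   i=5: 310   i=6: 247   i=7: 251
Match at i=7, j=8: e = 7·9 + 8 = 71.

71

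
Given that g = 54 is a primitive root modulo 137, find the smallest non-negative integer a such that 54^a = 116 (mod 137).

Baby-step giant-step with m = ceil(sqrt(136)) = 12.
Baby table (54^j mod 137 for j=0..11):
  0:1  1:54  2:39  3:51  4:14  5:71  6:135  7:29
  8:59  9:35  10:109  11:132
Giant step factor: 54^(-12) ≡ 103 (mod 137).
Scan 116·103^i mod 137 for i = 0, 1, …:
  i=0: 116   i=1: 29
Match at i=1, j=7: a = 1·12 + 7 = 19.

19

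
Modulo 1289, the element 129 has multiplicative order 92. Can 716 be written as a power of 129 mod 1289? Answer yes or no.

yes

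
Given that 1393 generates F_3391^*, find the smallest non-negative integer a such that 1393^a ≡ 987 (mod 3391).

Baby-step giant-step with m = ceil(sqrt(3390)) = 59.
Baby table (1393^j mod 3391 for j=0..58):
  0:1  1:1393  2:797  3:1364  4:1092  5:1988  6:2228  7:839
  8:2223  9:656  10:1629  11:618  12:2951  13:851  14:1984  15:47
  16:1042  17:158  18:3070  19:459  20:1879  21:2986  22:2132  23:2751
  24:313  25:1961  26:1918  27:3057  28:2696  29:1691  30:2209  31:1500
  32:644  33:1868  34:1227  35:147  36:1311  37:1865  38:439  39:1147
  40:610  41:1980  42:1257  43:1245  44:1484  45:2093  46:2680  47:3140
  48:3021  49:22  50:127  51:579  52:2880  53:287  54:3044  55:1542
  56:1503  57:1432  58:868
Giant step factor: 1393^(-59) ≡ 1845 (mod 3391).
Scan 987·1845^i mod 3391 for i = 0, 1, …:
  i=0: 987   i=1: 48   i=2: 394   i=3: 1256
  i=4: 1267   i=5: 1216   i=6: 2069   i=7: 2430
  i=8: 448   i=9: 2547   i=10: 2680
Match at i=10, j=46: a = 10·59 + 46 = 636.

636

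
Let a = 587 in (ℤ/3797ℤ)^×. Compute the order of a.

The order of 587 must divide p − 1 = 3796 = 2^2 · 13 · 73.
Divisors: 1, 2, 4, 13, 26, 52, 73, 146, 292, 949, 1898, 3796.
Check each in increasing order: 587^1 ≡ 587;  587^2 ≡ 2839;  587^4 ≡ 2687;  587^13 ≡ 1646;  587^26 ≡ 2055;  587^52 ≡ 761;  587^73 ≡ 3112;  587^146 ≡ 2194;  587^292 ≡ 2837;  587^949 ≡ 742;  587^1898 ≡ 3796;  587^3796 ≡ 1.
Smallest exponent giving 1 is 3796.

3796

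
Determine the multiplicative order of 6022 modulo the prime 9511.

The order of 6022 must divide p − 1 = 9510 = 2 · 3 · 5 · 317.
Divisors: 1, 2, 3, 5, 6, 10, 15, 30, 317, 634, 951, 1585, 1902, 3170, 4755, 9510.
Check each in increasing order: 6022^1 ≡ 6022;  6022^2 ≡ 8552;  6022^3 ≡ 7590;  6022^5 ≡ 6616;  6022^6 ≡ 9484;  6022^10 ≡ 1834;  6022^15 ≡ 7219;  6022^30 ≡ 3192;  6022^317 ≡ 9056;  6022^634 ≡ 7294;  6022^951 ≡ 569;  6022^1585 ≡ 3490;  6022^1902 ≡ 387;  6022^3170 ≡ 6020;  6022^4755 ≡ 1.
Smallest exponent giving 1 is 4755.

4755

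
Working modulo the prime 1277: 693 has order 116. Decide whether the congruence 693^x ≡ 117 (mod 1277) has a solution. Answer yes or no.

117 ∈ ⟨693⟩ iff 117^116 ≡ 1 (mod 1277), since |⟨693⟩| = 116.
117^116 mod 1277 = 1.
Since 1 = 1, 117 lies in the subgroup.

yes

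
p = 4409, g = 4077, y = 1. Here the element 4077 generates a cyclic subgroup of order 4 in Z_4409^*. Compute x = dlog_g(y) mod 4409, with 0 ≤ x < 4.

0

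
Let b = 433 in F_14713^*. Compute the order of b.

3678

The order of 433 must divide p − 1 = 14712 = 2^3 · 3 · 613.
Divisors: 1, 2, 3, 4, 6, 8, 12, 24, 613, 1226, 1839, 2452, 3678, 4904, 7356, 14712.
Check each in increasing order: 433^1 ≡ 433;  433^2 ≡ 10933;  433^3 ≡ 11116;  433^4 ≡ 2077;  433^6 ≡ 5682;  433^8 ≡ 3020;  433^12 ≡ 4802;  433^24 ≡ 3933;  433^613 ≡ 13956;  433^1226 ≡ 13955;  433^1839 ≡ 14712;  433^2452 ≡ 757;  433^3678 ≡ 1.
Smallest exponent giving 1 is 3678.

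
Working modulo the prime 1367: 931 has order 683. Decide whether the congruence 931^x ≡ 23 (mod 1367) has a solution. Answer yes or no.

23 ∈ ⟨931⟩ iff 23^683 ≡ 1 (mod 1367), since |⟨931⟩| = 683.
23^683 mod 1367 = 1.
Since 1 = 1, 23 lies in the subgroup.

yes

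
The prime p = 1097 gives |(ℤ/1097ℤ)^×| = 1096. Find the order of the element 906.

1096

The order of 906 must divide p − 1 = 1096 = 2^3 · 137.
Divisors: 1, 2, 4, 8, 137, 274, 548, 1096.
Check each in increasing order: 906^1 ≡ 906;  906^2 ≡ 280;  906^4 ≡ 513;  906^8 ≡ 986;  906^137 ≡ 611;  906^274 ≡ 341;  906^548 ≡ 1096;  906^1096 ≡ 1.
Smallest exponent giving 1 is 1096.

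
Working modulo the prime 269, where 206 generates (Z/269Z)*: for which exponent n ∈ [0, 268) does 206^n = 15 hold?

167

Baby-step giant-step with m = ceil(sqrt(268)) = 17.
Baby table (206^j mod 269 for j=0..16):
  0:1  1:206  2:203  3:123  4:52  5:221  6:65  7:209
  8:14  9:194  10:152  11:108  12:190  13:135  14:103  15:236
  16:196
Giant step factor: 206^(-17) ≡ 238 (mod 269).
Scan 15·238^i mod 269 for i = 0, 1, …:
  i=0: 15   i=1: 73   i=2: 158   i=3: 213
  i=4: 122   i=5: 253   i=6: 227   i=7: 226
  i=8: 257   i=9: 103
Match at i=9, j=14: n = 9·17 + 14 = 167.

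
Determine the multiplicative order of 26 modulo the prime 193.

192

The order of 26 must divide p − 1 = 192 = 2^6 · 3.
Divisors: 1, 2, 3, 4, 6, 8, 12, 16, 24, 32, 48, 64, 96, 192.
Check each in increasing order: 26^1 ≡ 26;  26^2 ≡ 97;  26^3 ≡ 13;  26^4 ≡ 145;  26^6 ≡ 169;  26^8 ≡ 181;  26^12 ≡ 190;  26^16 ≡ 144;  26^24 ≡ 9;  26^32 ≡ 85;  26^48 ≡ 81;  26^64 ≡ 84;  26^96 ≡ 192;  26^192 ≡ 1.
Smallest exponent giving 1 is 192.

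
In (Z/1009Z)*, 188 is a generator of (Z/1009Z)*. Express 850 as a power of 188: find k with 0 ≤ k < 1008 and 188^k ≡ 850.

Baby-step giant-step with m = ceil(sqrt(1008)) = 32.
Baby table (188^j mod 1009 for j=0..31):
  0:1  1:188  2:29  3:407  4:841  5:704  6:173  7:236
  8:981  9:790  10:197  11:712  12:668  13:468  14:201  15:455
  16:784  17:78  18:538  19:244  20:467  21:13  22:426  23:377
  24:246  25:843  26:71  27:231  28:41  29:645  30:180  31:543
Giant step factor: 188^(-32) ≡ 640 (mod 1009).
Scan 850·640^i mod 1009 for i = 0, 1, …:
  i=0: 850   i=1: 149   i=2: 514   i=3: 26
  i=4: 496   i=5: 614   i=6: 459   i=7: 141
  i=8: 439   i=9: 458   i=10: 510   i=11: 493
  i=12: 712
Match at i=12, j=11: k = 12·32 + 11 = 395.

395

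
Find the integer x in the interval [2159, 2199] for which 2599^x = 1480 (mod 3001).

2194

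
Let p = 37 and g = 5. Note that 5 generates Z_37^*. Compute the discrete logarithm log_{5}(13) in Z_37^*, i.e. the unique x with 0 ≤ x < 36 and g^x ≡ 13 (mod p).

Successive powers of 5 modulo 37:
  5^0=1  5^1=5  5^2=25  5^3=14  5^4=33  5^5=17
  5^6=11  5^7=18  5^8=16  5^9=6  5^10=30  5^11=2
  5^12=10  5^13=13
So 5^13 ≡ 13 (mod 37), giving x = 13.

13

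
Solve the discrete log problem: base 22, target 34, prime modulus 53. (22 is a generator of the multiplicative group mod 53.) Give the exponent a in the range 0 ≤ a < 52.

9

Successive powers of 22 modulo 53:
  22^0=1  22^1=22  22^2=7  22^3=48  22^4=49  22^5=18
  22^6=25  22^7=20  22^8=16  22^9=34
So 22^9 ≡ 34 (mod 53), giving a = 9.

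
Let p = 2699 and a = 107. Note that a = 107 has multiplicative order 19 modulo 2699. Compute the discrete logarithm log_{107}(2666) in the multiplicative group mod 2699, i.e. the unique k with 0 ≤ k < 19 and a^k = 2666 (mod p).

Successive powers of 107 modulo 2699:
  107^0=1  107^1=107  107^2=653  107^3=2396  107^4=2666
So 107^4 ≡ 2666 (mod 2699), giving k = 4.

4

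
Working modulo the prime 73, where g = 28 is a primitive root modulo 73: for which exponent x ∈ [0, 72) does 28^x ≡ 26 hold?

Baby-step giant-step with m = ceil(sqrt(72)) = 9.
Baby table (28^j mod 73 for j=0..8):
  0:1  1:28  2:54  3:52  4:69  5:34  6:3  7:11
  8:16
Giant step factor: 28^(-9) ≡ 22 (mod 73).
Scan 26·22^i mod 73 for i = 0, 1, …:
  i=0: 26   i=1: 61   i=2: 28
Match at i=2, j=1: x = 2·9 + 1 = 19.

19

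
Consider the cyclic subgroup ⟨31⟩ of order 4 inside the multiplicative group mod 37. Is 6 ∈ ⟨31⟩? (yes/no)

yes

⟨31⟩ has order 4; its elements mod 37 are {1, 6, 31, 36}.
6 is in this set.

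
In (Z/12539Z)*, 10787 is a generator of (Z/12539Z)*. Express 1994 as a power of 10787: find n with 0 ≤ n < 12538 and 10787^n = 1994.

Baby-step giant-step with m = ceil(sqrt(12538)) = 112.
Baby table (10787^j mod 12539 for j=0..111):
  0:1  1:10787  2:9988  3:5468  4:12399  5:7039  6:6048  7:11898
  8:7061  9:5121  10:5932  11:1967  12:2041  13:10322  14:9633  15:478
  16:2657  17:9444  18:5592  19:8314  20:4190  21:6974  22:7077  23:2167
  24:2733  25:1682  26:12340  27:10095  28:6089  29:2761  30:2782  31:3607
  32:192  33:2169  34:11768  35:9119  36:10737  37:9815  38:7628  39:2318
  40:1500  41:5190  42:10434  43:1494  44:3163  45:662  46:6303  47:4003
  48:8584  49:7632  50:7849  51:3835  52:1984  53:9874  54:4572  55:2277
  56:10637  57:9469  58:11948  59:7234  60:2961  61:3474  62:7506  63:2899
  64:11786  65:2661  66:2436  67:7927  68:5108  69:3630  70:10052  71:6191
  72:12142  73:5899  74:9627  75:10990  76:5424  77:1714  78:6432  79:3697
  80:5519  81:10820  82:2328  83:9058  84:4758  85:2419  86:94  87:10858
  88:10986  89:12432  90:11918  91:9638  92:4257  93:2441  94:11706  95:4892
  96:5892  97:9352  98:3769  99:4765  100:2694  101:7315  102:11517  103:10006
  104:11549  105:4098  106:5151  107:3528  108:671  109:3074  110:6122  111:7640
Giant step factor: 10787^(-112) ≡ 734 (mod 12539).
Scan 1994·734^i mod 12539 for i = 0, 1, …:
  i=0: 1994   i=1: 9072   i=2: 639   i=3: 5083
  i=4: 6839   i=5: 4226   i=6: 4751   i=7: 1392
  i=8: 6069   i=9: 3301     …   i=71: 10528
  i=72: 3528
Match at i=72, j=107: n = 72·112 + 107 = 8171.

8171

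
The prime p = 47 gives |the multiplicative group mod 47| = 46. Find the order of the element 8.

The order of 8 must divide p − 1 = 46 = 2 · 23.
Divisors: 1, 2, 23, 46.
Check each in increasing order: 8^1 ≡ 8;  8^2 ≡ 17;  8^23 ≡ 1.
Smallest exponent giving 1 is 23.

23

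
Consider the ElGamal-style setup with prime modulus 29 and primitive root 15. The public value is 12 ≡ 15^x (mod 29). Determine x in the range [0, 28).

Successive powers of 15 modulo 29:
  15^0=1  15^1=15  15^2=22  15^3=11  15^4=20  15^5=10
  15^6=5  15^7=17  15^8=23  15^9=26  15^10=13  15^11=21
  15^12=25  15^13=27  15^14=28  15^15=14  15^16=7  15^17=18
  15^18=9  15^19=19  15^20=24  15^21=12
So 15^21 ≡ 12 (mod 29), giving x = 21.

21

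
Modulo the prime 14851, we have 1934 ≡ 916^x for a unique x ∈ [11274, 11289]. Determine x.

11279

Compute 916^11274 mod 14851 = 9581, then multiply by 916 repeatedly:
  916^11274=9581  916^11275=14106  916^11276=726  916^11277=11572  916^11278=11189
  916^11279=1934
Found 1934 at exponent 11279.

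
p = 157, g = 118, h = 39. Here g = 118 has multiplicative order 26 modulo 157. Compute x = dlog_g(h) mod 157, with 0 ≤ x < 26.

14

Successive powers of 118 modulo 157:
  118^0=1  118^1=118  118^2=108  118^3=27  118^4=46  118^5=90
  118^6=101  118^7=143  118^8=75  118^9=58  118^10=93  118^11=141
  118^12=153  118^13=156  118^14=39
So 118^14 ≡ 39 (mod 157), giving x = 14.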